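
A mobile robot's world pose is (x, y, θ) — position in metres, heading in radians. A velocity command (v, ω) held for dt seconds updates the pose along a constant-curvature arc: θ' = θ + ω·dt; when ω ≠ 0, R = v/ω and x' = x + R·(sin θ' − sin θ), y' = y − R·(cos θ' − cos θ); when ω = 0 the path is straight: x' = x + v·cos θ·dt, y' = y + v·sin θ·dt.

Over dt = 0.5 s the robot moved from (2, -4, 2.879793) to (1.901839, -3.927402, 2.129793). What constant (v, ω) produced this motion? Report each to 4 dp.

Δθ = 2.129793 − 2.879793 = -0.750000
ω = Δθ/dt = -0.750000/0.5 = -1.5000
R = Δx/(sin θ' − sin θ) = -0.1667
v = R·ω = -0.1667·-1.5000 = 0.2500

v = 0.2500, ω = -1.5000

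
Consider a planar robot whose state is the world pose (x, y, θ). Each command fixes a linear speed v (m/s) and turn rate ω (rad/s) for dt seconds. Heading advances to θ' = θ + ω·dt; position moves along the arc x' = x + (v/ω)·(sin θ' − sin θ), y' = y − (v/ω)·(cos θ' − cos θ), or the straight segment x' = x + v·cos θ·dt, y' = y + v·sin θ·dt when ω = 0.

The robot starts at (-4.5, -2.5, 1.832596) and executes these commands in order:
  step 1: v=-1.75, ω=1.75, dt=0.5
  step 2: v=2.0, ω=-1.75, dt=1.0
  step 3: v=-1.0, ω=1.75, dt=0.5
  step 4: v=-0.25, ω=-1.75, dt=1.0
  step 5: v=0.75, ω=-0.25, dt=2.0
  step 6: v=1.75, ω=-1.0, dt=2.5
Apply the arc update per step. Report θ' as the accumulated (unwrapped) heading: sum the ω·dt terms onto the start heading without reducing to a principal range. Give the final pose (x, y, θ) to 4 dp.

(-3.4762, -5.6633, -2.9174)

step 1: θ'=2.7076 (R=-1.0000) → pose (-3.9546, -3.1485, 2.7076)
step 2: θ'=0.9576 (R=-1.1429) → pose (-4.4086, -1.4539, 0.9576)
step 3: θ'=1.8326 (R=-0.5714) → pose (-4.4933, -1.9306, 1.8326)
step 4: θ'=0.0826 (R=0.1429) → pose (-4.6195, -2.1100, 0.0826)
step 5: θ'=-0.4174 (R=-3.0000) → pose (-3.1558, -2.3573, -0.4174)
step 6: θ'=-2.9174 (R=-1.7500) → pose (-3.4762, -5.6633, -2.9174)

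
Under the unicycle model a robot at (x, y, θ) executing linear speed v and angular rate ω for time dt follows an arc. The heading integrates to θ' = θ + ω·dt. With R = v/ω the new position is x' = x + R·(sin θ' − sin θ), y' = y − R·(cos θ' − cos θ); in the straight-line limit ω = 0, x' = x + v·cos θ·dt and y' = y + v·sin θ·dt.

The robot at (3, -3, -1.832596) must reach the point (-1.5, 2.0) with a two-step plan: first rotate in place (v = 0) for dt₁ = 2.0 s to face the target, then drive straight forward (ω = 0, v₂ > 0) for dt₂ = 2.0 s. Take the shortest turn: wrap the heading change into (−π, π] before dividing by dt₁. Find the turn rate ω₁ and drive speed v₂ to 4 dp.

heading to target = atan2(2−-3, -1.5−3) = 2.3036
Δθ = wrap(2.3036 − -1.8326) = -2.1470; ω₁ = Δθ/dt₁ = -1.0735
distance = √((-1.5−3)² + (2−-3)²) = 6.7268; v₂ = distance/dt₂ = 3.3634

ω₁ = -1.0735, v₂ = 3.3634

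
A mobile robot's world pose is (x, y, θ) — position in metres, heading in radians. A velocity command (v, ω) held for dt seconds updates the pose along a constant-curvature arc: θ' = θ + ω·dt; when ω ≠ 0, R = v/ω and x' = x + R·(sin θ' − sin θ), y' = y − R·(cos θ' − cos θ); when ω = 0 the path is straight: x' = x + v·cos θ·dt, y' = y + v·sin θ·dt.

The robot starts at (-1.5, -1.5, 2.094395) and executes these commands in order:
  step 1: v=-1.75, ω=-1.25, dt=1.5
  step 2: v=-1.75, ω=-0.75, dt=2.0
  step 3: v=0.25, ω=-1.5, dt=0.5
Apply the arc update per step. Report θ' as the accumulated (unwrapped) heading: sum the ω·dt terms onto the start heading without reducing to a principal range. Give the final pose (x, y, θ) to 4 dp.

step 1: θ'=0.2194 (R=1.4000) → pose (-2.4077, -3.5664, 0.2194)
step 2: θ'=-1.2806 (R=2.3333) → pose (-5.1513, -1.9567, -1.2806)
step 3: θ'=-2.0306 (R=-0.1667) → pose (-5.1617, -2.0783, -2.0306)

(-5.1617, -2.0783, -2.0306)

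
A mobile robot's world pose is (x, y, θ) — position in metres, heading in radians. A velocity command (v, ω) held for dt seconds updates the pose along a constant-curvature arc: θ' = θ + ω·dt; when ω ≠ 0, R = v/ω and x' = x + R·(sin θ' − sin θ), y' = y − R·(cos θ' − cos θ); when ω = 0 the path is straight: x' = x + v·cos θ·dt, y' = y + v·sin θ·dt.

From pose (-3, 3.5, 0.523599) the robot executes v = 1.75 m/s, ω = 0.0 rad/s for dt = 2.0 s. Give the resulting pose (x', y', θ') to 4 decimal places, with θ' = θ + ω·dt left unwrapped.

(0.0311, 5.2500, 0.5236)

θ' = 0.5236 + 0.0·2.0 = 0.5236
ω = 0 → straight: x' = -3 + 1.75·cos(0.5236)·2.0 = 0.0311
y' = 3.5 + 1.75·sin(0.5236)·2.0 = 5.2500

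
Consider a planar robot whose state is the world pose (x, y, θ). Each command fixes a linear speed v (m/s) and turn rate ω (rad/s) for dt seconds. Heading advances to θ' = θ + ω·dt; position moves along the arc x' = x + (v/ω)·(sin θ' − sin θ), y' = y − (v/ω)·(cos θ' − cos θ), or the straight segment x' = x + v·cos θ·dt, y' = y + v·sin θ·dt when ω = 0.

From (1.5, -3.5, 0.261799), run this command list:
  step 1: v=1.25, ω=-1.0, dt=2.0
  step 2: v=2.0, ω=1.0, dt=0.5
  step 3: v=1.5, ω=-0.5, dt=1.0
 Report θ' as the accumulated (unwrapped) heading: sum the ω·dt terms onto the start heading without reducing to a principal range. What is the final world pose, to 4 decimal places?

(3.2602, -7.3813, -1.7382)

step 1: θ'=-1.7382 (R=-1.2500) → pose (3.0560, -4.9157, -1.7382)
step 2: θ'=-1.2382 (R=2.0000) → pose (3.1377, -5.9019, -1.2382)
step 3: θ'=-1.7382 (R=-3.0000) → pose (3.2602, -7.3813, -1.7382)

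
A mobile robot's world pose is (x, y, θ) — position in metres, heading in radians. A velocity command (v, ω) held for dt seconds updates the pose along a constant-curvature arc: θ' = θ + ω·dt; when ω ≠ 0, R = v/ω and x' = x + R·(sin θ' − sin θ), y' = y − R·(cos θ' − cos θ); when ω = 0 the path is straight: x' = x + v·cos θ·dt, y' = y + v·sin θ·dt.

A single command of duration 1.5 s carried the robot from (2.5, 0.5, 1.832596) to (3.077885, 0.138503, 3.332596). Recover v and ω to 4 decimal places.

v = -0.5000, ω = 1.0000

Δθ = 3.332596 − 1.832596 = 1.500000
ω = Δθ/dt = 1.500000/1.5 = 1.0000
R = Δx/(sin θ' − sin θ) = -0.5000
v = R·ω = -0.5000·1.0000 = -0.5000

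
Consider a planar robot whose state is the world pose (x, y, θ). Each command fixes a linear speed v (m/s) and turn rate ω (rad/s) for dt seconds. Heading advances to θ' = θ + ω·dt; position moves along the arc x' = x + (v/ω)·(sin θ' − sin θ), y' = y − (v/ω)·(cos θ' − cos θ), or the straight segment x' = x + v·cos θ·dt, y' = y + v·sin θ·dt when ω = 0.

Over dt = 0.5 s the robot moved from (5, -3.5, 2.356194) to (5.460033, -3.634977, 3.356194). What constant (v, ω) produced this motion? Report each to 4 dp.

Δθ = 3.356194 − 2.356194 = 1.000000
ω = Δθ/dt = 1.000000/0.5 = 2.0000
R = Δx/(sin θ' − sin θ) = -0.5000
v = R·ω = -0.5000·2.0000 = -1.0000

v = -1.0000, ω = 2.0000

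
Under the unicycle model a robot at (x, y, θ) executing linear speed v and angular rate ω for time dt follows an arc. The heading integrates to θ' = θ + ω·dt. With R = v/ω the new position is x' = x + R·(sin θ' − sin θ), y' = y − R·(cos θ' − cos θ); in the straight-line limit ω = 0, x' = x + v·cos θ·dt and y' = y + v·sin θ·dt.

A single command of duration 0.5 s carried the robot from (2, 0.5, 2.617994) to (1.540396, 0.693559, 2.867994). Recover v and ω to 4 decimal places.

Δθ = 2.867994 − 2.617994 = 0.250000
ω = Δθ/dt = 0.250000/0.5 = 0.5000
R = Δx/(sin θ' − sin θ) = 2.0000
v = R·ω = 2.0000·0.5000 = 1.0000

v = 1.0000, ω = 0.5000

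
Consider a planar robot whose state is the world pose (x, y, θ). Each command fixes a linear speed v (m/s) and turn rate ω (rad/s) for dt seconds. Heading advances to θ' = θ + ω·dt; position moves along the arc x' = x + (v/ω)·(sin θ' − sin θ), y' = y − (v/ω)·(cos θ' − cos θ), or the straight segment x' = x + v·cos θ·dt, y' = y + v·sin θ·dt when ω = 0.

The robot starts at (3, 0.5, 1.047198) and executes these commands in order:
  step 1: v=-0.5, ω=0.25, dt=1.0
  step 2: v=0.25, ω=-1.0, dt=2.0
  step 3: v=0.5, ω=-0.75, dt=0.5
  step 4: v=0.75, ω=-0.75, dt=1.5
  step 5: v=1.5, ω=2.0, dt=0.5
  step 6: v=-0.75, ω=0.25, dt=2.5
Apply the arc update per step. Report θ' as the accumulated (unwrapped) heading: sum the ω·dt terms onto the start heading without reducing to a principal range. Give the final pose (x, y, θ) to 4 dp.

step 1: θ'=1.2972 (R=-2.0000) → pose (2.8064, 0.0404, 1.2972)
step 2: θ'=-0.7028 (R=-0.2500) → pose (3.2087, 0.1636, -0.7028)
step 3: θ'=-1.0778 (R=-0.6667) → pose (3.3651, -0.0296, -1.0778)
step 4: θ'=-2.2028 (R=-1.0000) → pose (3.2910, -1.0936, -2.2028)
step 5: θ'=-1.2028 (R=0.7500) → pose (3.1964, -1.8065, -1.2028)
step 6: θ'=-0.5778 (R=-3.0000) → pose (2.0358, -0.3727, -0.5778)

(2.0358, -0.3727, -0.5778)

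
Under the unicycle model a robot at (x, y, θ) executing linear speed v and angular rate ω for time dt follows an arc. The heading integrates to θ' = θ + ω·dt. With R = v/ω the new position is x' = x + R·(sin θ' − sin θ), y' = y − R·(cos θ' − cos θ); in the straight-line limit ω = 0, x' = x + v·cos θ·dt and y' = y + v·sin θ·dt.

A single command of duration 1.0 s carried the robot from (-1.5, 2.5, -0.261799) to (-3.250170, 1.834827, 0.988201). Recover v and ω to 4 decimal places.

Δθ = 0.988201 − -0.261799 = 1.250000
ω = Δθ/dt = 1.250000/1.0 = 1.2500
R = Δx/(sin θ' − sin θ) = -1.6000
v = R·ω = -1.6000·1.2500 = -2.0000

v = -2.0000, ω = 1.2500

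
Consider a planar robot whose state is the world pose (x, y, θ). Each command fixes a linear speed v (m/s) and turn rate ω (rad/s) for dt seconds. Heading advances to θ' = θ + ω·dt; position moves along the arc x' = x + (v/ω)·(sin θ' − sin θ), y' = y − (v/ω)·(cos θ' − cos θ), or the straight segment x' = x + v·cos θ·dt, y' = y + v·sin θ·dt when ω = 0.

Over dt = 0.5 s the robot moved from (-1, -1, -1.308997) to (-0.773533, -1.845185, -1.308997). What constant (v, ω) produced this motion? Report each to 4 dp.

v = 1.7500, ω = 0.0000

Δθ = -1.308997 − -1.308997 = 0.000000
ω = Δθ/dt = 0.000000/0.5 = 0.0000
ω = 0 → v = (Δx·cos θ + Δy·sin θ)/dt = 1.7500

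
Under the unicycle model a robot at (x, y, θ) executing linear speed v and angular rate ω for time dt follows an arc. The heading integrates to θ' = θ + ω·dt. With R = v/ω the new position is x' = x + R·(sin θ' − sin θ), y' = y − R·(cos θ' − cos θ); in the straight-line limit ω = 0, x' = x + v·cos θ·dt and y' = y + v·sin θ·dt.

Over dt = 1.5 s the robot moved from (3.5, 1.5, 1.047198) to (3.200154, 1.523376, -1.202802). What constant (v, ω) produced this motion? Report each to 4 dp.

Δθ = -1.202802 − 1.047198 = -2.250000
ω = Δθ/dt = -2.250000/1.5 = -1.5000
R = Δx/(sin θ' − sin θ) = 0.1667
v = R·ω = 0.1667·-1.5000 = -0.2500

v = -0.2500, ω = -1.5000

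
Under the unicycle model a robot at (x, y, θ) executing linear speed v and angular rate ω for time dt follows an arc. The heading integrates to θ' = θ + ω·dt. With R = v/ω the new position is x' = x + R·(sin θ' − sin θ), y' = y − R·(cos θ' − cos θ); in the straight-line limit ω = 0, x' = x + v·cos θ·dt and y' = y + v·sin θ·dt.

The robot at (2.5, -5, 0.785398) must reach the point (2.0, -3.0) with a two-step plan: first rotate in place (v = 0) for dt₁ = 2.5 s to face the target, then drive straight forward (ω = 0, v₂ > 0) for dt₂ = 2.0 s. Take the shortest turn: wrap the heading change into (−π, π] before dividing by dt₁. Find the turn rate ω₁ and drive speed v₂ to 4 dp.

ω₁ = 0.4122, v₂ = 1.0308

heading to target = atan2(-3−-5, 2−2.5) = 1.8158
Δθ = wrap(1.8158 − 0.7854) = 1.0304; ω₁ = Δθ/dt₁ = 0.4122
distance = √((2−2.5)² + (-3−-5)²) = 2.0616; v₂ = distance/dt₂ = 1.0308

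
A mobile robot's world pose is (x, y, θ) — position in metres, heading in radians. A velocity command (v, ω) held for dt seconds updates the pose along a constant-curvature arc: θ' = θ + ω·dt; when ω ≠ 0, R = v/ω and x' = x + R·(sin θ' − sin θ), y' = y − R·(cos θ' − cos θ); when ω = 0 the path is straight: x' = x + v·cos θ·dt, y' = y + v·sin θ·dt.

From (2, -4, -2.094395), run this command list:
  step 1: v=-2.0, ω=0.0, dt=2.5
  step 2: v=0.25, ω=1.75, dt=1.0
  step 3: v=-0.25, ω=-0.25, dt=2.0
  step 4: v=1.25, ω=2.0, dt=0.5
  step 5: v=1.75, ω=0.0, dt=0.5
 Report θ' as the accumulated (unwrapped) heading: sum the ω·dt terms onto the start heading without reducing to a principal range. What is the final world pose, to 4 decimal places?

step 1: θ'=-2.0944 (straight) → pose (4.5000, 0.3301, -2.0944)
step 2: θ'=-0.3444 (R=0.1429) → pose (4.5755, 0.1242, -0.3444)
step 3: θ'=-0.8444 (R=1.0000) → pose (4.1655, 0.4013, -0.8444)
step 4: θ'=0.1556 (R=0.6250) → pose (4.7296, 0.1990, 0.1556)
step 5: θ'=0.1556 (straight) → pose (5.5941, 0.3346, 0.1556)

(5.5941, 0.3346, 0.1556)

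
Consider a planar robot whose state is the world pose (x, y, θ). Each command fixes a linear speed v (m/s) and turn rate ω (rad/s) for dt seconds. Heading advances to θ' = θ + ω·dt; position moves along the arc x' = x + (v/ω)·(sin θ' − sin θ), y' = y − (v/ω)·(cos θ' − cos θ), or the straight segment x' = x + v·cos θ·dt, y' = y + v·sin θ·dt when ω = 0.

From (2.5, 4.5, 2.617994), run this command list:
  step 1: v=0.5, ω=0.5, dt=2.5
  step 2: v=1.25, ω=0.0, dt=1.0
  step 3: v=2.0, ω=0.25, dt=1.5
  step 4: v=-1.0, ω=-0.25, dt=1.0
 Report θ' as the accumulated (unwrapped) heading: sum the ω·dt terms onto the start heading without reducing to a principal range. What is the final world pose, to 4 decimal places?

step 1: θ'=3.8680 (R=1.0000) → pose (1.3358, 4.3815, 3.8680)
step 2: θ'=3.8680 (straight) → pose (0.4014, 3.5513, 3.8680)
step 3: θ'=4.2430 (R=8.0000) → pose (-1.4199, 1.1895, 4.2430)
step 4: θ'=3.9930 (R=4.0000) → pose (-0.8614, 2.0159, 3.9930)

(-0.8614, 2.0159, 3.9930)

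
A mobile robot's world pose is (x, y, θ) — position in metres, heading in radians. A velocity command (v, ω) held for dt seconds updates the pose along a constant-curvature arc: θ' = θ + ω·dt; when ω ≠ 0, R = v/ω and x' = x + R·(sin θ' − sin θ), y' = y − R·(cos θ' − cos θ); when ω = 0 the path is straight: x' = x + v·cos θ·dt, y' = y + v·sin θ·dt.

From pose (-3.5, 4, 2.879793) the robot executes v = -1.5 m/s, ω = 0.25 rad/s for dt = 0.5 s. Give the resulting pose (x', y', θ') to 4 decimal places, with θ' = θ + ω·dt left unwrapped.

(-2.7653, 3.8516, 3.0048)

θ' = 2.8798 + 0.25·0.5 = 3.0048
R = v/ω = -1.5/0.25 = -6.0000
x' = -3.5 + -6.0000·(sin 3.0048 − sin 2.8798) = -2.7653
y' = 4 − -6.0000·(cos 3.0048 − cos 2.8798) = 3.8516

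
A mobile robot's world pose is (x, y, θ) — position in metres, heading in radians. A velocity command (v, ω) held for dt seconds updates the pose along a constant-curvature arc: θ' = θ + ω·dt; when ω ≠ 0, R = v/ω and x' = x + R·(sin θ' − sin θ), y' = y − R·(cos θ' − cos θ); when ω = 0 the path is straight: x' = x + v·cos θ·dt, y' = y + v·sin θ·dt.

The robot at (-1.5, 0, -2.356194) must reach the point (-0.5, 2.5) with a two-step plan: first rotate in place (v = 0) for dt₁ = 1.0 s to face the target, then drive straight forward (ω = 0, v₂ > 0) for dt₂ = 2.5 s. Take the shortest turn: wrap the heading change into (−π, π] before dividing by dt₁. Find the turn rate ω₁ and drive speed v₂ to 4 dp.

heading to target = atan2(2.5−0, -0.5−-1.5) = 1.1903
Δθ = wrap(1.1903 − -2.3562) = -2.7367; ω₁ = Δθ/dt₁ = -2.7367
distance = √((-0.5−-1.5)² + (2.5−0)²) = 2.6926; v₂ = distance/dt₂ = 1.0770

ω₁ = -2.7367, v₂ = 1.0770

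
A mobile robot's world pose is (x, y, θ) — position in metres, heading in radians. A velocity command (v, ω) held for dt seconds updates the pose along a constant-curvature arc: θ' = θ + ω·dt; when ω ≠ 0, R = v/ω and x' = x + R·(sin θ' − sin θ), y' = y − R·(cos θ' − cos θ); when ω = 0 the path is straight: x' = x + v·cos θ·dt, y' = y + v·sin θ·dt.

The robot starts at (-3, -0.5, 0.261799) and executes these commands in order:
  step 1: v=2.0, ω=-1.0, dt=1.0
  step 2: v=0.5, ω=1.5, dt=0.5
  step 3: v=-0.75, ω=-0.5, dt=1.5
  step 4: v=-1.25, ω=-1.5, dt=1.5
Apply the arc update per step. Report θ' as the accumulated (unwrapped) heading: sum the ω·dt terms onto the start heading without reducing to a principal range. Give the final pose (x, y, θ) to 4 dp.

step 1: θ'=-0.7382 (R=-2.0000) → pose (-1.1364, -0.9525, -0.7382)
step 2: θ'=0.0118 (R=0.3333) → pose (-0.9082, -1.0392, 0.0118)
step 3: θ'=-0.7382 (R=1.5000) → pose (-1.9353, -0.6489, -0.7382)
step 4: θ'=-2.9882 (R=0.8333) → pose (-1.5019, 0.7911, -2.9882)

(-1.5019, 0.7911, -2.9882)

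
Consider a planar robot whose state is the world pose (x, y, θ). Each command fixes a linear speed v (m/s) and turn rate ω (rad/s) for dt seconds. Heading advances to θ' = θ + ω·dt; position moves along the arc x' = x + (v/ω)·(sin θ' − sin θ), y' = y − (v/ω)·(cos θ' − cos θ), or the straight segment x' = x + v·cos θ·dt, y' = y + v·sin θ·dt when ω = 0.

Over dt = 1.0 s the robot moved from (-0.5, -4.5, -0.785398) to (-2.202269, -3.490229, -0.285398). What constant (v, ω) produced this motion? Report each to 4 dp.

Δθ = -0.285398 − -0.785398 = 0.500000
ω = Δθ/dt = 0.500000/1.0 = 0.5000
R = Δx/(sin θ' − sin θ) = -4.0000
v = R·ω = -4.0000·0.5000 = -2.0000

v = -2.0000, ω = 0.5000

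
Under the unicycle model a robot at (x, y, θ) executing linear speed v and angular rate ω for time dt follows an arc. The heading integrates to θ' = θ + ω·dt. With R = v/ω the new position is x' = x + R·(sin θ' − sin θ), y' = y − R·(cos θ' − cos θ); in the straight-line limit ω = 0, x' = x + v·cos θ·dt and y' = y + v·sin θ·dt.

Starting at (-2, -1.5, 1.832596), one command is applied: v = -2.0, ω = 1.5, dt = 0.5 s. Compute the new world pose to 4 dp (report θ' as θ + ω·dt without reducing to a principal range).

θ' = 1.8326 + 1.5·0.5 = 2.5826
R = v/ω = -2.0/1.5 = -1.3333
x' = -2 + -1.3333·(sin 2.5826 − sin 1.8326) = -1.4192
y' = -1.5 − -1.3333·(cos 2.5826 − cos 1.8326) = -2.2853

(-1.4192, -2.2853, 2.5826)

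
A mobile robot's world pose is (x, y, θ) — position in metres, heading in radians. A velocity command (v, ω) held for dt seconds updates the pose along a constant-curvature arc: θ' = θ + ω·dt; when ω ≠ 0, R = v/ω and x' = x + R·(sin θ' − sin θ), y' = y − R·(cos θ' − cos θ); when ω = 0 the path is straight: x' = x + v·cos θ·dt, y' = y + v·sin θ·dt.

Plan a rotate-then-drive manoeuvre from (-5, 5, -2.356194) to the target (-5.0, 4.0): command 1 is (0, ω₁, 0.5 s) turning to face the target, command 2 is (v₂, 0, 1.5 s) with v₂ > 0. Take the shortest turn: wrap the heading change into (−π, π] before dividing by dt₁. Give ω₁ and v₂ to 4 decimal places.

heading to target = atan2(4−5, -5−-5) = -1.5708
Δθ = wrap(-1.5708 − -2.3562) = 0.7854; ω₁ = Δθ/dt₁ = 1.5708
distance = √((-5−-5)² + (4−5)²) = 1.0000; v₂ = distance/dt₂ = 0.6667

ω₁ = 1.5708, v₂ = 0.6667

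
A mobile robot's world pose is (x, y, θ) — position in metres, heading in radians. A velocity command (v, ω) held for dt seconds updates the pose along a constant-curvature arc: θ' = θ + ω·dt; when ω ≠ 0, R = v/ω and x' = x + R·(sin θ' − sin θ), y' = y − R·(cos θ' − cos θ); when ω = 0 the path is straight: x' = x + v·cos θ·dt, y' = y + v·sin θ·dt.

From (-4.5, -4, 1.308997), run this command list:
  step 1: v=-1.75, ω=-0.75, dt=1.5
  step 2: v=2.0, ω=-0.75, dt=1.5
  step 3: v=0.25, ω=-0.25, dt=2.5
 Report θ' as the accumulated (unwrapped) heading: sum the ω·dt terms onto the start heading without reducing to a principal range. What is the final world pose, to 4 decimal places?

(-3.4921, -7.3253, -1.5660)

step 1: θ'=0.1840 (R=2.3333) → pose (-6.3269, -5.6900, 0.1840)
step 2: θ'=-0.9410 (R=-2.6667) → pose (-3.6840, -6.7411, -0.9410)
step 3: θ'=-1.5660 (R=-1.0000) → pose (-3.4921, -7.3253, -1.5660)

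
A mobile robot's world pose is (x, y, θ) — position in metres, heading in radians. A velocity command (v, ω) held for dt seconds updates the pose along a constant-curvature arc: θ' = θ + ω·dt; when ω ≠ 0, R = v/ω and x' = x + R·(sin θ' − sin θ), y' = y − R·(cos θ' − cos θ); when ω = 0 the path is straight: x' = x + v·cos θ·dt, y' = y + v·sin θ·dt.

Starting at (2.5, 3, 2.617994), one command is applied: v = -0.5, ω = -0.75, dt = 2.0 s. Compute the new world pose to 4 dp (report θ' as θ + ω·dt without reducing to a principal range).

(2.7661, 2.1310, 1.1180)

θ' = 2.6180 + -0.75·2.0 = 1.1180
R = v/ω = -0.5/-0.75 = 0.6667
x' = 2.5 + 0.6667·(sin 1.1180 − sin 2.6180) = 2.7661
y' = 3 − 0.6667·(cos 1.1180 − cos 2.6180) = 2.1310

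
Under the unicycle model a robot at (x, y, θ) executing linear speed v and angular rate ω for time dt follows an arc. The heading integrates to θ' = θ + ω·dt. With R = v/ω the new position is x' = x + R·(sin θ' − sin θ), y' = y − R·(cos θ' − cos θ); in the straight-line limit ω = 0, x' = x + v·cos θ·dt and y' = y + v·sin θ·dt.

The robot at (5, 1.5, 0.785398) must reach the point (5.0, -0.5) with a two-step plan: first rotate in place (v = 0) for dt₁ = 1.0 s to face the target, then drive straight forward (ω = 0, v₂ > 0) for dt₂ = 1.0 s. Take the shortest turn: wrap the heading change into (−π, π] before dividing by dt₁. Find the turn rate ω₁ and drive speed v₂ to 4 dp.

ω₁ = -2.3562, v₂ = 2.0000

heading to target = atan2(-0.5−1.5, 5−5) = -1.5708
Δθ = wrap(-1.5708 − 0.7854) = -2.3562; ω₁ = Δθ/dt₁ = -2.3562
distance = √((5−5)² + (-0.5−1.5)²) = 2.0000; v₂ = distance/dt₂ = 2.0000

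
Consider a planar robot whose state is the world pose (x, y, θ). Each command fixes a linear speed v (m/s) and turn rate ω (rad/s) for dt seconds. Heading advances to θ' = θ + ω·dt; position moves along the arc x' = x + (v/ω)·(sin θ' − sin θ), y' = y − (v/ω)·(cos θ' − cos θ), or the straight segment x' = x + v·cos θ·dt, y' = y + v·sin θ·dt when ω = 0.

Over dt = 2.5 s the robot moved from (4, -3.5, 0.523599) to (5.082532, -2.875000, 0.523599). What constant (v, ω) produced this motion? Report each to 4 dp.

Δθ = 0.523599 − 0.523599 = 0.000000
ω = Δθ/dt = 0.000000/2.5 = 0.0000
ω = 0 → v = (Δx·cos θ + Δy·sin θ)/dt = 0.5000

v = 0.5000, ω = 0.0000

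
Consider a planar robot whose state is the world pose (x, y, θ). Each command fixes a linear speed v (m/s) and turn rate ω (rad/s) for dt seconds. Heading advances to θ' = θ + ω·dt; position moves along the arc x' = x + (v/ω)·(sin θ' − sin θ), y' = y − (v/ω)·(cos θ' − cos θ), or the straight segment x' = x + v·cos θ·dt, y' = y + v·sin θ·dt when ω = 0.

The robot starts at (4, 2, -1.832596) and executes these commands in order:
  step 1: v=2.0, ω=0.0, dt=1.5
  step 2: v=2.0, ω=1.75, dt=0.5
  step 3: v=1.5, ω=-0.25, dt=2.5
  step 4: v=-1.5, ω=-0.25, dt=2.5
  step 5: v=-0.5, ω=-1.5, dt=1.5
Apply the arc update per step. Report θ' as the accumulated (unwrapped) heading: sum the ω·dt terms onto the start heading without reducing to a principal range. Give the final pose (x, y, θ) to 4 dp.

step 1: θ'=-1.8326 (straight) → pose (3.2235, -0.8978, -1.8326)
step 2: θ'=-0.9576 (R=1.1429) → pose (3.3928, -1.8513, -0.9576)
step 3: θ'=-1.5826 (R=-6.0000) → pose (4.4855, -5.3750, -1.5826)
step 4: θ'=-2.2076 (R=6.0000) → pose (5.6611, -1.8780, -2.2076)
step 5: θ'=-4.4576 (R=0.3333) → pose (6.2517, -1.9922, -4.4576)

(6.2517, -1.9922, -4.4576)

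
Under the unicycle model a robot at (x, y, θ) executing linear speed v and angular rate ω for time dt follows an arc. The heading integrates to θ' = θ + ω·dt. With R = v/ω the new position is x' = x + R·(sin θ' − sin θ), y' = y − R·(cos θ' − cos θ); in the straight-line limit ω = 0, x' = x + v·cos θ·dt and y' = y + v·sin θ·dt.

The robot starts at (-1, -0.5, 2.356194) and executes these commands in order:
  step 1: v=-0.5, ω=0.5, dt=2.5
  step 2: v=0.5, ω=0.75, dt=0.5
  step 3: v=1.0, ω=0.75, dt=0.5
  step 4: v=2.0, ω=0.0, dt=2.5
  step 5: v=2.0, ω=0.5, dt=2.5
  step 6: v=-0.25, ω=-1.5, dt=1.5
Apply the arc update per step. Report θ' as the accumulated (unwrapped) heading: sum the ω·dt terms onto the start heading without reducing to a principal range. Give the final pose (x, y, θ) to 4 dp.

step 1: θ'=3.6062 (R=-1.0000) → pose (0.1552, -0.6869, 3.6062)
step 2: θ'=3.9812 (R=0.6667) → pose (-0.0424, -0.8377, 3.9812)
step 3: θ'=4.3562 (R=1.3333) → pose (-0.2995, -1.2631, 4.3562)
step 4: θ'=4.3562 (straight) → pose (-2.0431, -5.9493, 4.3562)
step 5: θ'=5.6062 (R=4.0000) → pose (-0.7999, -10.4620, 5.6062)
step 6: θ'=3.3562 (R=0.1667) → pose (-0.7310, -10.1692, 3.3562)

(-0.7310, -10.1692, 3.3562)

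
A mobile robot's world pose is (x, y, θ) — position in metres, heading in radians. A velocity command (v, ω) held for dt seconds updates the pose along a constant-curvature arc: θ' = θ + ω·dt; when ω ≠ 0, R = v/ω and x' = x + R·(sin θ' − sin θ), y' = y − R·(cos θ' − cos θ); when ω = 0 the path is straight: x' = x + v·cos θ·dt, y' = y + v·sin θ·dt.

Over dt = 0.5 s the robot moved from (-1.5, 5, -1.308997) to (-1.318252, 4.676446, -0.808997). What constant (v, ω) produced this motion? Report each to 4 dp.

v = 0.7500, ω = 1.0000

Δθ = -0.808997 − -1.308997 = 0.500000
ω = Δθ/dt = 0.500000/0.5 = 1.0000
R = −Δy/(cos θ' − cos θ) = 0.7500
v = R·ω = 0.7500·1.0000 = 0.7500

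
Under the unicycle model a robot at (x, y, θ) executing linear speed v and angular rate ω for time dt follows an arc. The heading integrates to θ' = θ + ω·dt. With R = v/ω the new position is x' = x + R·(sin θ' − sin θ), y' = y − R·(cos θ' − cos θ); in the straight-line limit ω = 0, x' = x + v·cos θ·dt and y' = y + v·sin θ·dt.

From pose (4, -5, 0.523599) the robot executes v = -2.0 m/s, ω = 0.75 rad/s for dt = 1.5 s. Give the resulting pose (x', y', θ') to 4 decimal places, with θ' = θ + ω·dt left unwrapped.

θ' = 0.5236 + 0.75·1.5 = 1.6486
R = v/ω = -2.0/0.75 = -2.6667
x' = 4 + -2.6667·(sin 1.6486 − sin 0.5236) = 2.6747
y' = -5 − -2.6667·(cos 1.6486 − cos 0.5236) = -7.5167

(2.6747, -7.5167, 1.6486)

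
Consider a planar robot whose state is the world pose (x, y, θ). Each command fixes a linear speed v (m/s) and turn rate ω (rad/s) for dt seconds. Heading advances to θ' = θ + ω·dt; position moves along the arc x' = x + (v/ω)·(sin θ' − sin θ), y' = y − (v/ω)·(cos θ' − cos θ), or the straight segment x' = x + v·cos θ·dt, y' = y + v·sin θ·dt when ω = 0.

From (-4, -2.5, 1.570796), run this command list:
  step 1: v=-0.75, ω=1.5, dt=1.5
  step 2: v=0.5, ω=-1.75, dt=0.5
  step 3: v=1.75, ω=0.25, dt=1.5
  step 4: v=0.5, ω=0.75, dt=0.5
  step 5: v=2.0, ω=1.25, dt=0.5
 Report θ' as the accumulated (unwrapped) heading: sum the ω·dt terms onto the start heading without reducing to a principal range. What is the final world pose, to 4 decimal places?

step 1: θ'=3.8208 (R=-0.5000) → pose (-3.1859, -2.8890, 3.8208)
step 2: θ'=2.9458 (R=-0.2857) → pose (-3.4210, -2.9470, 2.9458)
step 3: θ'=3.3208 (R=7.0000) → pose (-6.0305, -2.9253, 3.3208)
step 4: θ'=3.6958 (R=0.6667) → pose (-6.2625, -3.0144, 3.6958)
step 5: θ'=4.3208 (R=1.6000) → pose (-6.8994, -3.7643, 4.3208)

(-6.8994, -3.7643, 4.3208)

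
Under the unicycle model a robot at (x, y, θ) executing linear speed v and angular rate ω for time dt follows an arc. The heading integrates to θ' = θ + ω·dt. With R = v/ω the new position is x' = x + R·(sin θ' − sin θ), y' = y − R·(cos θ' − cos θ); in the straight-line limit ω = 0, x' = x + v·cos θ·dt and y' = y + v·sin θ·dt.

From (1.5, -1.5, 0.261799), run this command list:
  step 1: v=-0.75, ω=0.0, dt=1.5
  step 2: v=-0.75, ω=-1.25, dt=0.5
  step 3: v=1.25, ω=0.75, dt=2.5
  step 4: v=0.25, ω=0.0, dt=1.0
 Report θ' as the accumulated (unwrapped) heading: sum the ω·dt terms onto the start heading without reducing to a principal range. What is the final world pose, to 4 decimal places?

step 1: θ'=0.2618 (straight) → pose (0.4133, -1.7912, 0.2618)
step 2: θ'=-0.3632 (R=0.6000) → pose (0.0449, -1.7725, -0.3632)
step 3: θ'=1.5118 (R=1.6667) → pose (2.3008, -0.3128, 1.5118)
step 4: θ'=1.5118 (straight) → pose (2.3155, -0.0632, 1.5118)

(2.3155, -0.0632, 1.5118)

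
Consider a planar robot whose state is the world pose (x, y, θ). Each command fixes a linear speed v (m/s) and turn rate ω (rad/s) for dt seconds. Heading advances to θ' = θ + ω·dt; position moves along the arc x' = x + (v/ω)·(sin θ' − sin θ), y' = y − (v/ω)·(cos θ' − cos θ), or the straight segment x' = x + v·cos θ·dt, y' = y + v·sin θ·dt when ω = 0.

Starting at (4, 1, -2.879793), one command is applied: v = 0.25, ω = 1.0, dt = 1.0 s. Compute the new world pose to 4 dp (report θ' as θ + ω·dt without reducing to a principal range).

(3.8265, 0.8345, -1.8798)

θ' = -2.8798 + 1.0·1.0 = -1.8798
R = v/ω = 0.25/1.0 = 0.2500
x' = 4 + 0.2500·(sin -1.8798 − sin -2.8798) = 3.8265
y' = 1 − 0.2500·(cos -1.8798 − cos -2.8798) = 0.8345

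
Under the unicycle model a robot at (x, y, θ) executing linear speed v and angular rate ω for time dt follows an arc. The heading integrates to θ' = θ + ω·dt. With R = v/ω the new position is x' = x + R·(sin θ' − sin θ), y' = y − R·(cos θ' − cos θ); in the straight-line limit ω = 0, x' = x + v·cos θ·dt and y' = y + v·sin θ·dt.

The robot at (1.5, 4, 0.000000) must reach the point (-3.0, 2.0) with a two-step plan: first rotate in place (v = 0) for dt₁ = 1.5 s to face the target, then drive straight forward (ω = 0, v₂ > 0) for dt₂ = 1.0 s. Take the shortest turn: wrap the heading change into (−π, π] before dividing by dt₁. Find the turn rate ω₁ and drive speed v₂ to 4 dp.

heading to target = atan2(2−4, -3−1.5) = -2.7234
Δθ = wrap(-2.7234 − 0.0000) = -2.7234; ω₁ = Δθ/dt₁ = -1.8156
distance = √((-3−1.5)² + (2−4)²) = 4.9244; v₂ = distance/dt₂ = 4.9244

ω₁ = -1.8156, v₂ = 4.9244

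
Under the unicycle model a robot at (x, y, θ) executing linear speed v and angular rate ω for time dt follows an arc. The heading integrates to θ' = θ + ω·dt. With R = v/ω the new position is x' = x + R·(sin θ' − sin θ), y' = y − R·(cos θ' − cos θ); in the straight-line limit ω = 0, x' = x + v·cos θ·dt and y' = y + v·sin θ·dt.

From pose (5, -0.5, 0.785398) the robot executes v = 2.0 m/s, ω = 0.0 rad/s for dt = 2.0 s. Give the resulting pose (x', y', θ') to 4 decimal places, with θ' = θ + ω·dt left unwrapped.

(7.8284, 2.3284, 0.7854)

θ' = 0.7854 + 0.0·2.0 = 0.7854
ω = 0 → straight: x' = 5 + 2.0·cos(0.7854)·2.0 = 7.8284
y' = -0.5 + 2.0·sin(0.7854)·2.0 = 2.3284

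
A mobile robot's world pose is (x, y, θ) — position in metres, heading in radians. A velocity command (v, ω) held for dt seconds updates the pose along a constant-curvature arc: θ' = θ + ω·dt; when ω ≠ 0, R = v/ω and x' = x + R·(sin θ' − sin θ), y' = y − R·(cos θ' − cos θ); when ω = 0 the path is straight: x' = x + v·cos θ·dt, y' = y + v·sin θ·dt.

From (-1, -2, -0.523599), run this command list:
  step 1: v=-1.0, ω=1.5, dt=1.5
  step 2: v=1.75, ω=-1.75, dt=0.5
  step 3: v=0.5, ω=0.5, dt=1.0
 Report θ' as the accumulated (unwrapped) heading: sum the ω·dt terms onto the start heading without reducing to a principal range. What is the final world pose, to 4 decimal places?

(-1.5324, -1.4255, 1.3514)

step 1: θ'=1.7264 (R=-0.6667) → pose (-1.9919, -2.6807, 1.7264)
step 2: θ'=0.8514 (R=-1.0000) → pose (-1.7562, -1.8668, 0.8514)
step 3: θ'=1.3514 (R=1.0000) → pose (-1.5324, -1.4255, 1.3514)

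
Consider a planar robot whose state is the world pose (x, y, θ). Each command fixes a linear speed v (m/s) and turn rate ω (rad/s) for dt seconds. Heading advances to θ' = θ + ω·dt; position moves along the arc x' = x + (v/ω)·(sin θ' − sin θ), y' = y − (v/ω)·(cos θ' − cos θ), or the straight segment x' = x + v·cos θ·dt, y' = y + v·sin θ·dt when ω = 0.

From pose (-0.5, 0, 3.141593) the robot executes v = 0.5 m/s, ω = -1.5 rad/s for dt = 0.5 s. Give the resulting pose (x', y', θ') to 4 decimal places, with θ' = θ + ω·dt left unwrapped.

θ' = 3.1416 + -1.5·0.5 = 2.3916
R = v/ω = 0.5/-1.5 = -0.3333
x' = -0.5 + -0.3333·(sin 2.3916 − sin 3.1416) = -0.7272
y' = 0 − -0.3333·(cos 2.3916 − cos 3.1416) = 0.0894

(-0.7272, 0.0894, 2.3916)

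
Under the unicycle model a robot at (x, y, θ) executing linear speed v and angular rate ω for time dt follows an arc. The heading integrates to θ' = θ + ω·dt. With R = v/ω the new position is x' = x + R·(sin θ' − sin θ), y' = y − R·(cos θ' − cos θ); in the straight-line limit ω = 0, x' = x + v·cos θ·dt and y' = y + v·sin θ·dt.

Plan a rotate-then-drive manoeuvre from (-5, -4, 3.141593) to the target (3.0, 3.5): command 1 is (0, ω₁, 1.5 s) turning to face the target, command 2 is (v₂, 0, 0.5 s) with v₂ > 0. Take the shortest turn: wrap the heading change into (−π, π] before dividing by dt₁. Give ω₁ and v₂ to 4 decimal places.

ω₁ = -1.5923, v₂ = 21.9317

heading to target = atan2(3.5−-4, 3−-5) = 0.7532
Δθ = wrap(0.7532 − 3.1416) = -2.3884; ω₁ = Δθ/dt₁ = -1.5923
distance = √((3−-5)² + (3.5−-4)²) = 10.9659; v₂ = distance/dt₂ = 21.9317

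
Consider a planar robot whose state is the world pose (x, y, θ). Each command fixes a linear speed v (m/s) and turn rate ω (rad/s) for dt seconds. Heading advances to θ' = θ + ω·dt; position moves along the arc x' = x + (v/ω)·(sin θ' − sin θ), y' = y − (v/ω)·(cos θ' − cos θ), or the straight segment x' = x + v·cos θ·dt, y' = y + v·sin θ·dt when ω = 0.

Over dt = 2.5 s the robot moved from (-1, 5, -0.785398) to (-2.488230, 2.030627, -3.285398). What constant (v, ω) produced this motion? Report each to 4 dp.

Δθ = -3.285398 − -0.785398 = -2.500000
ω = Δθ/dt = -2.500000/2.5 = -1.0000
R = −Δy/(cos θ' − cos θ) = -1.7500
v = R·ω = -1.7500·-1.0000 = 1.7500

v = 1.7500, ω = -1.0000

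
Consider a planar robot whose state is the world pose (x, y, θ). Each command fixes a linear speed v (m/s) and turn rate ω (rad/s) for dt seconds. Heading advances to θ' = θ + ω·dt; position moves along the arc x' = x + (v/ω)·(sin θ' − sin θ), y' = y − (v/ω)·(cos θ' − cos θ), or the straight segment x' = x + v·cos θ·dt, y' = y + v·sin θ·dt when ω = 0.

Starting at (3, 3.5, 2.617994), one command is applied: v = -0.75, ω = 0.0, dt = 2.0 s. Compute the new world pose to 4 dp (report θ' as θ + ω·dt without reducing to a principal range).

(4.2990, 2.7500, 2.6180)

θ' = 2.6180 + 0.0·2.0 = 2.6180
ω = 0 → straight: x' = 3 + -0.75·cos(2.6180)·2.0 = 4.2990
y' = 3.5 + -0.75·sin(2.6180)·2.0 = 2.7500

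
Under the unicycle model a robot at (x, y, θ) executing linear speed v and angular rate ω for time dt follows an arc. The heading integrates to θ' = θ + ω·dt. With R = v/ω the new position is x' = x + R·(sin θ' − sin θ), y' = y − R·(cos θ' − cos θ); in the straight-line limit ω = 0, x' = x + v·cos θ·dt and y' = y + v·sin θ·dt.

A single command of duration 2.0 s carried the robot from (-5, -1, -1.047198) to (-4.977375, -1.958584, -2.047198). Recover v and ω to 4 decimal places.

Δθ = -2.047198 − -1.047198 = -1.000000
ω = Δθ/dt = -1.000000/2.0 = -0.5000
R = −Δy/(cos θ' − cos θ) = -1.0000
v = R·ω = -1.0000·-0.5000 = 0.5000

v = 0.5000, ω = -0.5000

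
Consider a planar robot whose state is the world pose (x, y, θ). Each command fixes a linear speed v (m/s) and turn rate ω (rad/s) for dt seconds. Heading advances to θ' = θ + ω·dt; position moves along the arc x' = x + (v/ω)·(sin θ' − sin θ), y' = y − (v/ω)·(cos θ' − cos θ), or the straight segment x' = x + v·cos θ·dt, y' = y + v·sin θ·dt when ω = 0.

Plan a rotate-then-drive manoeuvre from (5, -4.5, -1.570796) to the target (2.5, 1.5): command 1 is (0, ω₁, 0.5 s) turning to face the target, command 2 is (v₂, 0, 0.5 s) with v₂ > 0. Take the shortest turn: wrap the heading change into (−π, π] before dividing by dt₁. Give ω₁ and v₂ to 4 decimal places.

ω₁ = -5.4936, v₂ = 13.0000

heading to target = atan2(1.5−-4.5, 2.5−5) = 1.9656
Δθ = wrap(1.9656 − -1.5708) = -2.7468; ω₁ = Δθ/dt₁ = -5.4936
distance = √((2.5−5)² + (1.5−-4.5)²) = 6.5000; v₂ = distance/dt₂ = 13.0000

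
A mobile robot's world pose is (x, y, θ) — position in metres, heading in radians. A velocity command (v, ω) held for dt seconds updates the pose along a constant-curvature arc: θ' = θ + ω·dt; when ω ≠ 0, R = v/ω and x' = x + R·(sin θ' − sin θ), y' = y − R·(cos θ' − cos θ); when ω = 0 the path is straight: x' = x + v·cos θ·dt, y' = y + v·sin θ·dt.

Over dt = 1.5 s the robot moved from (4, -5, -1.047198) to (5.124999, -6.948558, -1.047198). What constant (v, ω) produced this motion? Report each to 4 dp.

v = 1.5000, ω = 0.0000

Δθ = -1.047198 − -1.047198 = 0.000000
ω = Δθ/dt = 0.000000/1.5 = 0.0000
ω = 0 → v = (Δx·cos θ + Δy·sin θ)/dt = 1.5000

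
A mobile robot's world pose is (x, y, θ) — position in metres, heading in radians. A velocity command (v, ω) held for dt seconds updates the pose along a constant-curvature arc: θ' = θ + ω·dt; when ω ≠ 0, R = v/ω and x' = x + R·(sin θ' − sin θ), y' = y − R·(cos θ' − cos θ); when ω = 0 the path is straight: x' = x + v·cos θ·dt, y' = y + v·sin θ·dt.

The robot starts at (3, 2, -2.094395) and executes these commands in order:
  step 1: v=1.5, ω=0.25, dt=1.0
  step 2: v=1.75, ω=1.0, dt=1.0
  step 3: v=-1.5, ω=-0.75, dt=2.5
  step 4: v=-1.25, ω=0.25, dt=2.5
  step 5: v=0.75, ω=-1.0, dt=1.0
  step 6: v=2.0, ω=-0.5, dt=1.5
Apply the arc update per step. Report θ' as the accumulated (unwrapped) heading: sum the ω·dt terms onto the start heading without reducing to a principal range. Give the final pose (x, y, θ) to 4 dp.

step 1: θ'=-1.8444 (R=6.0000) → pose (2.4193, 0.6212, -1.8444)
step 2: θ'=-0.8444 (R=1.7500) → pose (2.7960, -1.0140, -0.8444)
step 3: θ'=-2.7194 (R=2.0000) → pose (3.4716, 2.1388, -2.7194)
step 4: θ'=-2.0944 (R=-5.0000) → pose (5.7529, 4.1997, -2.0944)
step 5: θ'=-3.0944 (R=-0.7500) → pose (5.1388, 3.8256, -3.0944)
step 6: θ'=-3.8444 (R=-4.0000) → pose (2.3646, 4.7690, -3.8444)

(2.3646, 4.7690, -3.8444)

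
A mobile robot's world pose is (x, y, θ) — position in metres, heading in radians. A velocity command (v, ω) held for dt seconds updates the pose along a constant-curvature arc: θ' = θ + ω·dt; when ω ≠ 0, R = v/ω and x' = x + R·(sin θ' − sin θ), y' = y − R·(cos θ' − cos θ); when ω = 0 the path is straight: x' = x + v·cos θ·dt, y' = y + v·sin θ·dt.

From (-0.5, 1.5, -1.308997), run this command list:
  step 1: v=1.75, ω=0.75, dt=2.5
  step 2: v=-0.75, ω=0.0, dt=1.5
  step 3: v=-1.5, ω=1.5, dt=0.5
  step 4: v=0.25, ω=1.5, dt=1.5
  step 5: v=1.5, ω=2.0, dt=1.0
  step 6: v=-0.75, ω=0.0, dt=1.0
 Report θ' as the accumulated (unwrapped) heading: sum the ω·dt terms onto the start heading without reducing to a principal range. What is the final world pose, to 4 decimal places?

(0.6448, -1.6227, 5.5660)

step 1: θ'=0.5660 (R=2.3333) → pose (3.0051, 0.1345, 0.5660)
step 2: θ'=0.5660 (straight) → pose (2.0555, -0.4688, 0.5660)
step 3: θ'=1.3160 (R=-1.0000) → pose (1.6241, -1.0608, 1.3160)
step 4: θ'=3.5660 (R=0.1667) → pose (1.3942, -0.8670, 3.5660)
step 5: θ'=5.5660 (R=0.7500) → pose (1.2101, -2.1157, 5.5660)
step 6: θ'=5.5660 (straight) → pose (0.6448, -1.6227, 5.5660)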